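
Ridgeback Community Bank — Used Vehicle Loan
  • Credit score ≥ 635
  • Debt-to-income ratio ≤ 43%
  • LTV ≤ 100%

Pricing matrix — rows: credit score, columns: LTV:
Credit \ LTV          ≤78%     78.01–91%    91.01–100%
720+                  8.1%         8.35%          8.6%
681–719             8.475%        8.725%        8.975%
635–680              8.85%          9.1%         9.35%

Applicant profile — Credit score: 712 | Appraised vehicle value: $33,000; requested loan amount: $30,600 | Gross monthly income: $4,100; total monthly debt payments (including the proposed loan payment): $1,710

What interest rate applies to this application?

Credit score 712 ≥ 635; Debt-to-income = 1,710/4,100 = 41.7% — meets 43% limit
LTV = 30,600/33,000 = 92.7% ≤ 100%
Row: 712 falls in 681–719. Column: 92.7% falls in 91.01–100%. Rate = 8.975%.

8.975%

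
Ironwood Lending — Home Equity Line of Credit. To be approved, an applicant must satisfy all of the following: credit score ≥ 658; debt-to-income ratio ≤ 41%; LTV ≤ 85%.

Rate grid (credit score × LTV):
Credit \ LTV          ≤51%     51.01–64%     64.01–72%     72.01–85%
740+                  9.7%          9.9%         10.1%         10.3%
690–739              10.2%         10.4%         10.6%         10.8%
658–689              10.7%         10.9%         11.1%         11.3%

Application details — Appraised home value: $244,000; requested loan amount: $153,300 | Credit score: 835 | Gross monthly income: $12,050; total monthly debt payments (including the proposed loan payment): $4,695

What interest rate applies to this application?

9.9%

Credit score 835 ≥ 658; DTI = 4,695/12,050 = 39% ≤ 41%
Loan-to-value = 153,300/244,000 = 62.8% — pass (85% max)
Row: 835 falls in 740+. Column: 62.8% falls in 51.01–64%. Rate = 9.9%.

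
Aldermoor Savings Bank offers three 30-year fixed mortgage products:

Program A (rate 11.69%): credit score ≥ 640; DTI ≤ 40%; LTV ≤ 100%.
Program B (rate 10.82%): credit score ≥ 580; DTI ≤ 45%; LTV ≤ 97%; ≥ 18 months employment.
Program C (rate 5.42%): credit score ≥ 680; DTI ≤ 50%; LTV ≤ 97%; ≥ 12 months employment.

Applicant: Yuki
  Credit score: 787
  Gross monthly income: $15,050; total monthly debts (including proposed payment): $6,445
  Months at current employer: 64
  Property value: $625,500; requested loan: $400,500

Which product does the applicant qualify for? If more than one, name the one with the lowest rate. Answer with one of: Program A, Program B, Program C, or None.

DTI = 6,445/15,050 = 42.8%.
LTV = 400,500/625,500 = 64%.
Program A: score 787 ≥ 640; DTI 42.8% > 40%; LTV 64% ≤ 100% → does not qualify.
Program B: score 787 ≥ 580; DTI 42.8% ≤ 45%; LTV 64% ≤ 97%; employment 64 ≥ 18 mo → qualifies.
Program C: score 787 ≥ 680; DTI 42.8% ≤ 50%; LTV 64% ≤ 97%; employment 64 ≥ 12 mo → qualifies.
Qualifying: Program B, Program C. Lowest rate is 5.42% → Program C.

Program C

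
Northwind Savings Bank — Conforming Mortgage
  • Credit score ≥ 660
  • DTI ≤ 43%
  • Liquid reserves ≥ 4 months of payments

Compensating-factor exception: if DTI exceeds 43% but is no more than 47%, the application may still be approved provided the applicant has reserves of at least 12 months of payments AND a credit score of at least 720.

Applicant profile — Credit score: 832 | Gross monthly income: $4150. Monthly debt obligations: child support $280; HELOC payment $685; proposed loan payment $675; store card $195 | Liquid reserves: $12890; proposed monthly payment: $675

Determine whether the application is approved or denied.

Credit score 832 ≥ 660 (meets base)
Total debts = (280 + 685 + 675 + 195) = 1,835. DTI = 1,835/4,150 = 44.2% > 43% — standard DTI limit exceeded.
Reserves: 12,890 ÷ 675 = 19.1 months (meets 4-month minimum)
DTI 44.2% is within the 43%–47% exception band; checking compensating factors.
Override check — reserves: 19.1 mo (ok); score: 832 (ok).
Both override conditions satisfied; DTI exception granted.

Approved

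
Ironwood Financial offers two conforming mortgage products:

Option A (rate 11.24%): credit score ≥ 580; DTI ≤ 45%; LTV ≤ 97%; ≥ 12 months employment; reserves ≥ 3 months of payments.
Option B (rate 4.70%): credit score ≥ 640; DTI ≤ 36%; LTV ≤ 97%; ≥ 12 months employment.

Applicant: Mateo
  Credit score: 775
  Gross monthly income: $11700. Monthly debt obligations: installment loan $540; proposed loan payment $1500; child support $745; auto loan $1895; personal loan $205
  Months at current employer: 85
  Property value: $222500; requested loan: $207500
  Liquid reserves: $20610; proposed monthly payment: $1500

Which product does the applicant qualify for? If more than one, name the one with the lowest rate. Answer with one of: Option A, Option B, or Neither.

Option A

Total debts = (540 + 1,500 + 745 + 1,895 + 205) = 4,885; DTI = 4,885/11,700 = 41.8%.
LTV = 207,500/222,500 = 93.3%.
Reserves = 20,610/1,500 = 13.7 months.
Option A: score 775 ≥ 580; DTI 41.8% ≤ 45%; LTV 93.3% ≤ 97%; employment 85 ≥ 12 mo; reserves 13.7 ≥ 3 mo → qualifies.
Option B: score 775 ≥ 640; DTI 41.8% > 36%; LTV 93.3% ≤ 97%; employment 85 ≥ 12 mo → does not qualify.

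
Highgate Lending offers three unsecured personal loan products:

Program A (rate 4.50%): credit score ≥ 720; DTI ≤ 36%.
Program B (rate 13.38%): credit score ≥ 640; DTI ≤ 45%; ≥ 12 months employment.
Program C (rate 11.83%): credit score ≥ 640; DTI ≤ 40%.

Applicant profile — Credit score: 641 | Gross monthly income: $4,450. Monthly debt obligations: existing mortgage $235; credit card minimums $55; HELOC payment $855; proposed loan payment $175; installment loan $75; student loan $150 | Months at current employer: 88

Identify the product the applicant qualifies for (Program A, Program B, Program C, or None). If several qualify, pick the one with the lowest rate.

Program C

Total debts = (235 + 55 + 855 + 175 + 75 + 150) = 1,545; DTI = 1,545/4,450 = 34.7%.
Program A: score 641 < 720; DTI 34.7% ≤ 36% → does not qualify.
Program B: score 641 ≥ 640; DTI 34.7% ≤ 45%; employment 88 ≥ 12 mo → qualifies.
Program C: score 641 ≥ 640; DTI 34.7% ≤ 40% → qualifies.
Qualifying: Program B, Program C. Lowest rate is 11.83% → Program C.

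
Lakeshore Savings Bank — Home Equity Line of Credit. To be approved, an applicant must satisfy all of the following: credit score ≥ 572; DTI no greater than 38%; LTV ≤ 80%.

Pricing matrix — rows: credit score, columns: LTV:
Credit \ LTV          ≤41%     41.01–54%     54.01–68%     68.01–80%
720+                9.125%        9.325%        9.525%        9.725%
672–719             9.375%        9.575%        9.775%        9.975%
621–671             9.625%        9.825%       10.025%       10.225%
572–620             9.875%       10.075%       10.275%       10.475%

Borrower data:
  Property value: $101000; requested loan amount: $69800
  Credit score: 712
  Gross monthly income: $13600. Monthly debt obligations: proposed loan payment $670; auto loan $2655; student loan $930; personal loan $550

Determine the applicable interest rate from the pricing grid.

Credit score 712 ≥ 572; Total monthly debts = (670 + 2,655 + 930 + 550) = 4,805. DTI = 4,805/13,600 = 35.3% ≤ 38%
Loan-to-value = 69,800/101,000 = 69.1% — pass (80% max)
Score 712 is in the 672–719 band; LTV 69.1% is in the 68.01–80% band → 9.975%.

9.975%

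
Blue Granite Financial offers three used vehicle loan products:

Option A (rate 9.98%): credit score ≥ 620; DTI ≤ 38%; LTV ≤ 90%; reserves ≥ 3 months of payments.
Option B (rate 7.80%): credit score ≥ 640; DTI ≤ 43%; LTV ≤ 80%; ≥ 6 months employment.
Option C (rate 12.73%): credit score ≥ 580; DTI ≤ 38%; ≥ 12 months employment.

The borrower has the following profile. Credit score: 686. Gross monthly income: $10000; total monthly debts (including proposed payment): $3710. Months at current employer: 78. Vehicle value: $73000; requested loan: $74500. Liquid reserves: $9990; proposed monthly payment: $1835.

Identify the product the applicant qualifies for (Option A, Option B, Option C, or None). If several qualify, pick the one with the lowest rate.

DTI = 3,710/10,000 = 37.1%.
LTV = 74,500/73,000 = 102.1%.
Reserves = 9,990/1,835 = 5.4 months.
Option A: score 686 ≥ 620; DTI 37.1% ≤ 38%; LTV 102.1% > 90%; reserves 5.4 ≥ 3 mo → does not qualify.
Option B: score 686 ≥ 640; DTI 37.1% ≤ 43%; LTV 102.1% > 80%; employment 78 ≥ 6 mo → does not qualify.
Option C: score 686 ≥ 580; DTI 37.1% ≤ 38%; employment 78 ≥ 12 mo → qualifies.

Option C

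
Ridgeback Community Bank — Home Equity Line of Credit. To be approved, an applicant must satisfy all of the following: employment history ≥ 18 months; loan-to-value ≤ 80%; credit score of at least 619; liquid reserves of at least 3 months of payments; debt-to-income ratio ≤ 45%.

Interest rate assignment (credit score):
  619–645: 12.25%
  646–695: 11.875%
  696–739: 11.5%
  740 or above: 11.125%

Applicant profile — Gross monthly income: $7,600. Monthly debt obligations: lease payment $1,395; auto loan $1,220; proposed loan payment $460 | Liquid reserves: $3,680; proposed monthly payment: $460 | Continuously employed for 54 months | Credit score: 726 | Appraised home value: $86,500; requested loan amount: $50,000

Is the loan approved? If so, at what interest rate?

Approved at 11.5%

Credit score 726 ≥ 619 (meets minimum)
LTV = 50,000/86,500 = 57.8% ≤ 80%
Employment 54 ≥ 18 months
Liquid reserves cover 3,680/460 = 8.0 months — ≥ 3 required
Total monthly debts = (1,395 + 1,220 + 460) = 3,075. DTI: 3,075 ÷ 7,600 = 40.5%, within the 45% cap
All requirements met. Score 726 falls in the 696–739 tier → 11.5%.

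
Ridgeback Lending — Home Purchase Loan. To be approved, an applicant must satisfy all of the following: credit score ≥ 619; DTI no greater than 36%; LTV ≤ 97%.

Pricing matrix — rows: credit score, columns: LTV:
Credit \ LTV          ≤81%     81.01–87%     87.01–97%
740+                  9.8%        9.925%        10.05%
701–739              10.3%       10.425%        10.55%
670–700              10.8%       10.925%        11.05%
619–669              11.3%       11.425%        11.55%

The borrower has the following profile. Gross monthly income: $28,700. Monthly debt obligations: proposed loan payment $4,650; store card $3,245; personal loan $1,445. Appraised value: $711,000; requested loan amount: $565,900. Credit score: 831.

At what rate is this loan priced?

Credit score 831 ≥ 619; Total monthly debts = (4,650 + 3,245 + 1,445) = 9,340. Debt-to-income = 9,340/28,700 = 32.5% — meets 36% limit
LTV = 565,900/711,000 = 79.6% ≤ 97%
Credit 831 → row 740+; LTV 79.6% → column ≤81%. Grid cell → 9.8%.

9.8%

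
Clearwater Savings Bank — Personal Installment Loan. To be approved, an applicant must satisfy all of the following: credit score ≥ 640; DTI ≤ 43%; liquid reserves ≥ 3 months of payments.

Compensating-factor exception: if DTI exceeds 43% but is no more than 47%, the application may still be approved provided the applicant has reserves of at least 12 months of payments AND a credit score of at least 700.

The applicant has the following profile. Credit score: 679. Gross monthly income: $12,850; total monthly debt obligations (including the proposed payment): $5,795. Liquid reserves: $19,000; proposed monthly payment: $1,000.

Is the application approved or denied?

Denied

Credit score 679 ≥ 640 (meets base)
DTI: 5,795 ÷ 12,850 = 45.1%, over the 43% base limit.
Reserves = 19,000/1,000 = 19.0 months ≥ 3
DTI 45.1% is within the 43%–47% exception band; checking compensating factors.
Reserves 19.0 ≥ 12 months; credit score 679 < 700.
Override conditions not both satisfied; exception does not apply.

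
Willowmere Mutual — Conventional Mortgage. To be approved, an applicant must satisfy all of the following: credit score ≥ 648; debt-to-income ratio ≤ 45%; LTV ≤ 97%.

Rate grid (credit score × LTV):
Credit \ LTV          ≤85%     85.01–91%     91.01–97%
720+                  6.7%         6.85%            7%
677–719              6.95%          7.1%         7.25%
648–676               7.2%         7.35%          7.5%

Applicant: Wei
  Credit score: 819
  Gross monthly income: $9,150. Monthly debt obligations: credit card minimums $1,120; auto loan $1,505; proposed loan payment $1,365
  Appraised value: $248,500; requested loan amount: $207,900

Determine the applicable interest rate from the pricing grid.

6.7%

Credit score 819 ≥ 648; Total monthly debts = (1,120 + 1,505 + 1,365) = 3,990. DTI = 3,990/9,150 = 43.6% ≤ 45%
LTV: 207,900 ÷ 248,500 = 83.7%, within 97% cap
Score 819 is in the 720+ band; LTV 83.7% is in the ≤85% band → 6.7%.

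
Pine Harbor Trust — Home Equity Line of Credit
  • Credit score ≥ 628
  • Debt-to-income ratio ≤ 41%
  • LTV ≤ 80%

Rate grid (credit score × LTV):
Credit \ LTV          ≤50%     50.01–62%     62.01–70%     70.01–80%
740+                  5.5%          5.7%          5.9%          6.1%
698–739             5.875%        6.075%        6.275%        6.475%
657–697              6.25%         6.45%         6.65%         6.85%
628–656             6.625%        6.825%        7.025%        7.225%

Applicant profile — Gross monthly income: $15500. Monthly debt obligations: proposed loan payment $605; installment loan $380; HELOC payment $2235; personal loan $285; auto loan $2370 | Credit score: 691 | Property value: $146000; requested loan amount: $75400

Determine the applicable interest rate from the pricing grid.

Credit score 691 ≥ 628; Total monthly debts = (605 + 380 + 2,235 + 285 + 2,370) = 5,875. DTI = 5,875/15,500 = 37.9% ≤ 41%
Loan-to-value = 75,400/146,000 = 51.6% — pass (80% max)
Credit 691 → row 657–697; LTV 51.6% → column 50.01–62%. Grid cell → 6.45%.

6.45%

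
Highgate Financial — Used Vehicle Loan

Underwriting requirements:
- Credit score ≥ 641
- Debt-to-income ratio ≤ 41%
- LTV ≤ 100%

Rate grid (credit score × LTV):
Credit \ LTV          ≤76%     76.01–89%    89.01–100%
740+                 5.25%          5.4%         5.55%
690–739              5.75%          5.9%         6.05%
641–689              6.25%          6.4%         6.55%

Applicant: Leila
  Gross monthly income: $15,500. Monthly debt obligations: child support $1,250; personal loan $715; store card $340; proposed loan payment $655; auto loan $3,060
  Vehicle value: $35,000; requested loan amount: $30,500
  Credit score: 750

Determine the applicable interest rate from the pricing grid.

Credit score 750 ≥ 641; Total monthly debts = (1,250 + 715 + 340 + 655 + 3,060) = 6,020. Debt-to-income = 6,020/15,500 = 38.8% — meets 41% limit
LTV = 30,500/35,000 = 87.1% ≤ 100%
Credit 750 → row 740+; LTV 87.1% → column 76.01–89%. Grid cell → 5.4%.

5.4%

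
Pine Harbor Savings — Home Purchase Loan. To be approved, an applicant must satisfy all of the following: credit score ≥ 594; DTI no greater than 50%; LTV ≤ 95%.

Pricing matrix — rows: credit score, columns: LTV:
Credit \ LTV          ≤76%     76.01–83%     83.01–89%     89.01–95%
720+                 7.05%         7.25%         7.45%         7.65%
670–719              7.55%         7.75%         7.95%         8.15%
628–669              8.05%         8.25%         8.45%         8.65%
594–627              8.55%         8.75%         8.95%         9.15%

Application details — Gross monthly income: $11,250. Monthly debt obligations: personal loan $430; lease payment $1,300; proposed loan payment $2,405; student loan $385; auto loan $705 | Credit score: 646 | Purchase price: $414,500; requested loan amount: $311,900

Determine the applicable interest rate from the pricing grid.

Credit score 646 ≥ 594; Total monthly debts = (430 + 1,300 + 2,405 + 385 + 705) = 5,225. DTI = 5,225/11,250 = 46.4% ≤ 50%
Loan-to-value = 311,900/414,500 = 75.2% — pass (95% max)
Row: 646 falls in 628–669. Column: 75.2% falls in ≤76%. Rate = 8.05%.

8.05%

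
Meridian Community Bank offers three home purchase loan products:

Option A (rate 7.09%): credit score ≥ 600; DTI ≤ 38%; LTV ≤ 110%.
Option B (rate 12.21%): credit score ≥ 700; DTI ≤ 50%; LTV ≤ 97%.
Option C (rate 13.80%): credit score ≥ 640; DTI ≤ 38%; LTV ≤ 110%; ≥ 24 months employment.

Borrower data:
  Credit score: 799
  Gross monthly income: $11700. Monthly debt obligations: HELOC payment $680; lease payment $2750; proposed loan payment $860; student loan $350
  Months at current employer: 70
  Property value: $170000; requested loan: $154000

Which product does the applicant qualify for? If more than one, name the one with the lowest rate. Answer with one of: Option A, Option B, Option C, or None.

Total debts = (680 + 2,750 + 860 + 350) = 4,640; DTI = 4,640/11,700 = 39.7%.
LTV = 154,000/170,000 = 90.6%.
Option A: score 799 ≥ 600; DTI 39.7% > 38%; LTV 90.6% ≤ 110% → does not qualify.
Option B: score 799 ≥ 700; DTI 39.7% ≤ 50%; LTV 90.6% ≤ 97% → qualifies.
Option C: score 799 ≥ 640; DTI 39.7% > 38%; LTV 90.6% ≤ 110%; employment 70 ≥ 24 mo → does not qualify.

Option B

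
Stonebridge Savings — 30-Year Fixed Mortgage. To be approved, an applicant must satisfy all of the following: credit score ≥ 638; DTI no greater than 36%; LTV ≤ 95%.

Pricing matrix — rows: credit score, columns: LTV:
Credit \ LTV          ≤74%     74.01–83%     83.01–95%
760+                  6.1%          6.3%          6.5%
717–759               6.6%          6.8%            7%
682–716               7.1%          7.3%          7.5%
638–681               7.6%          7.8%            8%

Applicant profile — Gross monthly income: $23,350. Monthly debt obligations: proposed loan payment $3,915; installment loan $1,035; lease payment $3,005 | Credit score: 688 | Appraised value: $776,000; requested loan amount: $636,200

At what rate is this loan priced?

7.3%

Credit score 688 ≥ 638; Total monthly debts = (3,915 + 1,035 + 3,005) = 7,955. DTI = 7,955/23,350 = 34.1% ≤ 36%
LTV: 636,200 ÷ 776,000 = 82%, within 95% cap
Score 688 is in the 682–716 band; LTV 82% is in the 74.01–83% band → 7.3%.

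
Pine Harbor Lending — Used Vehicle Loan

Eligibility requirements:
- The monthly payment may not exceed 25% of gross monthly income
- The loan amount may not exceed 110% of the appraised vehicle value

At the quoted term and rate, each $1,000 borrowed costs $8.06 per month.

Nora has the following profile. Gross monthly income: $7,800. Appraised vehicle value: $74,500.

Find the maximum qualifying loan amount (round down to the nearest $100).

$81,900

Payment cap: 25% × $7,800 = $1,950/month.
At $8.06 per $1,000, that supports 1,950/8.06 × 1,000 ≈ $241,935 → $241,900.
LTV cap: 110% × $74,500 = $81,950 → $81,900.
Binding constraint: loan-to-value.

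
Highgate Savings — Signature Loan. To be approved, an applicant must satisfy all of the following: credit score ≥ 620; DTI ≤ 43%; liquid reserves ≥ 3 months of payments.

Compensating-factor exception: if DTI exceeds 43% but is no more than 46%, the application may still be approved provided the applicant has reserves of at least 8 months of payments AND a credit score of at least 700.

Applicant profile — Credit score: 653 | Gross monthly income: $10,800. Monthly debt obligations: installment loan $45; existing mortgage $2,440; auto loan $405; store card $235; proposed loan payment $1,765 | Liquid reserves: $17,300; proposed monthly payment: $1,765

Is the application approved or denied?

Credit score 653 ≥ 620 (meets base)
Total debts = (45 + 2,440 + 405 + 235 + 1,765) = 4,890. DTI = 4,890/10,800 = 45.3% > 43% — standard DTI limit exceeded.
Reserves: 17,300 ÷ 1,765 = 9.8 months (meets 3-month minimum)
45.3% falls in the override range (43%–46%), so the compensating-factor test applies.
Override check — reserves: 9.8 mo (ok); score: 653 (below 700).
Override conditions not both satisfied; exception does not apply.

Denied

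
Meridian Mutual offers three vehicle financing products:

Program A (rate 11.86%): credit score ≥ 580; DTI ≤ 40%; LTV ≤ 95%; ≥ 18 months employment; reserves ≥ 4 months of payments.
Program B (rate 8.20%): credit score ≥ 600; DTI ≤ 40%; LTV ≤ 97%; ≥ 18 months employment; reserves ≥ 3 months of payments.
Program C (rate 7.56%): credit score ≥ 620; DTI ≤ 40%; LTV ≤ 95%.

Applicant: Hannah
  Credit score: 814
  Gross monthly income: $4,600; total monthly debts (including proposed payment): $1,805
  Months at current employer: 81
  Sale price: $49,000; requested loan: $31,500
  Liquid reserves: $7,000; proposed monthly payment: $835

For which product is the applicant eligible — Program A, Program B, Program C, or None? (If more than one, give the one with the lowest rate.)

DTI = 1,805/4,600 = 39.2%.
LTV = 31,500/49,000 = 64.3%.
Reserves = 7,000/835 = 8.4 months.
Program A: score 814 ≥ 580; DTI 39.2% ≤ 40%; LTV 64.3% ≤ 95%; employment 81 ≥ 18 mo; reserves 8.4 ≥ 4 mo → qualifies.
Program B: score 814 ≥ 600; DTI 39.2% ≤ 40%; LTV 64.3% ≤ 97%; employment 81 ≥ 18 mo; reserves 8.4 ≥ 3 mo → qualifies.
Program C: score 814 ≥ 620; DTI 39.2% ≤ 40%; LTV 64.3% ≤ 95% → qualifies.
Qualifying: Program A, Program B, Program C. Lowest rate is 7.56% → Program C.

Program C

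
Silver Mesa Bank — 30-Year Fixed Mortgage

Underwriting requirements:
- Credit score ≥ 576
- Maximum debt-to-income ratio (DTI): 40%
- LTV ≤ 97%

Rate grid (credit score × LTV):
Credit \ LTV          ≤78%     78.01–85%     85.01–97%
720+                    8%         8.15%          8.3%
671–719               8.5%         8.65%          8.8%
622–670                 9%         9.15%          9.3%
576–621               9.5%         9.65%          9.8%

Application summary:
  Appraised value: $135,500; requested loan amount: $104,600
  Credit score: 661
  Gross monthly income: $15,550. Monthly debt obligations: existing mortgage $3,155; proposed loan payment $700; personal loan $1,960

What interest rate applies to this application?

Credit score 661 ≥ 576; Total monthly debts = (3,155 + 700 + 1,960) = 5,815. DTI = 5,815/15,550 = 37.4% ≤ 40%
LTV: 104,600 ÷ 135,500 = 77.2%, within 97% cap
Score 661 is in the 622–670 band; LTV 77.2% is in the ≤78% band → 9%.

9%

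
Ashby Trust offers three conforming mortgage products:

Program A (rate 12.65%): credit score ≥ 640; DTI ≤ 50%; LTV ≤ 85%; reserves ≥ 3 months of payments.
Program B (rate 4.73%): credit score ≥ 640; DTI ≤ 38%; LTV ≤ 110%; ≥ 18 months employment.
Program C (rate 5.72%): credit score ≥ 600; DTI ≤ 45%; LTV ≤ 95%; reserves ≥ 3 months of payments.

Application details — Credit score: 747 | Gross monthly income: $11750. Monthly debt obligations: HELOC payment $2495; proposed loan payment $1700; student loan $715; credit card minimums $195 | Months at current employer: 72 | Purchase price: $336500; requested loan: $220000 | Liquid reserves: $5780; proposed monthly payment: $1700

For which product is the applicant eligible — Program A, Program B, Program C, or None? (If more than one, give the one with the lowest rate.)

Total debts = (2,495 + 1,700 + 715 + 195) = 5,105; DTI = 5,105/11,750 = 43.4%.
LTV = 220,000/336,500 = 65.4%.
Reserves = 5,780/1,700 = 3.4 months.
Program A: score 747 ≥ 640; DTI 43.4% ≤ 50%; LTV 65.4% ≤ 85%; reserves 3.4 ≥ 3 mo → qualifies.
Program B: score 747 ≥ 640; DTI 43.4% > 38%; LTV 65.4% ≤ 110%; employment 72 ≥ 18 mo → does not qualify.
Program C: score 747 ≥ 600; DTI 43.4% ≤ 45%; LTV 65.4% ≤ 95%; reserves 3.4 ≥ 3 mo → qualifies.
Qualifying: Program A, Program C. Lowest rate is 5.72% → Program C.

Program C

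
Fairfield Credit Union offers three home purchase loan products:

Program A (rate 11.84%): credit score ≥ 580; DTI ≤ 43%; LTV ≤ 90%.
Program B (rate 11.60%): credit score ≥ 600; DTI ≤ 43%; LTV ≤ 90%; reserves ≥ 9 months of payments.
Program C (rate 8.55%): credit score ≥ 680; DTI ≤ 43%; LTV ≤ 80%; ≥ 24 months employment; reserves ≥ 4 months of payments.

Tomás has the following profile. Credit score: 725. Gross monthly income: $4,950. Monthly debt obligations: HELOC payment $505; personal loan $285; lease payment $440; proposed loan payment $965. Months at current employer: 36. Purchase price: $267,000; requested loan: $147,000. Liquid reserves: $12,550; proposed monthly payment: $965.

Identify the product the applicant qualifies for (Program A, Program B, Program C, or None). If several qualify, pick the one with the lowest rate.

None

Total debts = (505 + 285 + 440 + 965) = 2,195; DTI = 2,195/4,950 = 44.3%.
LTV = 147,000/267,000 = 55.1%.
Reserves = 12,550/965 = 13.0 months.
Program A: score 725 ≥ 580; DTI 44.3% > 43%; LTV 55.1% ≤ 90% → does not qualify.
Program B: score 725 ≥ 600; DTI 44.3% > 43%; LTV 55.1% ≤ 90%; reserves 13.0 ≥ 9 mo → does not qualify.
Program C: score 725 ≥ 680; DTI 44.3% > 43%; LTV 55.1% ≤ 80%; employment 36 ≥ 24 mo; reserves 13.0 ≥ 4 mo → does not qualify.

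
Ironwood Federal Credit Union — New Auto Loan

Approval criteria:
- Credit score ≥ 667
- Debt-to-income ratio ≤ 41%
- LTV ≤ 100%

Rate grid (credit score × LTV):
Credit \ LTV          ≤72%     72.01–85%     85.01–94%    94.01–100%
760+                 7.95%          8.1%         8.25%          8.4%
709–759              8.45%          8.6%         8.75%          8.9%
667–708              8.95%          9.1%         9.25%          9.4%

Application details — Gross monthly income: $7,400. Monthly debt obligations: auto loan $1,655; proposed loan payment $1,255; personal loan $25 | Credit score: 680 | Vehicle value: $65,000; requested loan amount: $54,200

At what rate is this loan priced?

9.1%

Credit score 680 ≥ 667; Total monthly debts = (1,655 + 1,255 + 25) = 2,935. Debt-to-income = 2,935/7,400 = 39.7% — meets 41% limit
Loan-to-value = 54,200/65,000 = 83.4% — pass (100% max)
Score 680 is in the 667–708 band; LTV 83.4% is in the 72.01–85% band → 9.1%.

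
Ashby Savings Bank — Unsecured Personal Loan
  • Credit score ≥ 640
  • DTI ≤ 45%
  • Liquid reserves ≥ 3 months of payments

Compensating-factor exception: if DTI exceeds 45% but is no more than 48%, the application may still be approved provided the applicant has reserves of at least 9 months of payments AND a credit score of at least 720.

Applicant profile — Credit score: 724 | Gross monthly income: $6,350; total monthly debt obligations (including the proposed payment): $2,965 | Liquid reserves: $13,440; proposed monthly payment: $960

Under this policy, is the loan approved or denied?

Approved

Credit score 724 ≥ 640 (meets base)
DTI: 2,965 ÷ 6,350 = 46.7%, over the 45% base limit.
Liquid reserves cover 13,440/960 = 14.0 months — ≥ 3 required
46.7% falls in the override range (45%–48%), so the compensating-factor test applies.
Override check — reserves: 14.0 mo (ok); score: 724 (ok).
Both override conditions satisfied; DTI exception granted.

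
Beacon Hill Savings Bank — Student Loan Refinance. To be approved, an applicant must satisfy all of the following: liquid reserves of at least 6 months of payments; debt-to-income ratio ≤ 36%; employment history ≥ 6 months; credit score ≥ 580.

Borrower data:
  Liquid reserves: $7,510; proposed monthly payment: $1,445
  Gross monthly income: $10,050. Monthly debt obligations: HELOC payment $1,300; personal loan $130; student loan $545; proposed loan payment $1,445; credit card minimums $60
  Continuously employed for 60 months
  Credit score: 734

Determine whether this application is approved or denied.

Reserves: 7,510 ÷ 1,445 = 5.2 months (below 6-month minimum)
Total monthly debts = (1,300 + 130 + 545 + 1,445 + 60) = 3,480. DTI: 3,480 ÷ 10,050 = 34.6%, within the 36% cap
Employment 60 ≥ 6 months
Credit score 734 ≥ 580 (meets)
Fails on reserves.

Denied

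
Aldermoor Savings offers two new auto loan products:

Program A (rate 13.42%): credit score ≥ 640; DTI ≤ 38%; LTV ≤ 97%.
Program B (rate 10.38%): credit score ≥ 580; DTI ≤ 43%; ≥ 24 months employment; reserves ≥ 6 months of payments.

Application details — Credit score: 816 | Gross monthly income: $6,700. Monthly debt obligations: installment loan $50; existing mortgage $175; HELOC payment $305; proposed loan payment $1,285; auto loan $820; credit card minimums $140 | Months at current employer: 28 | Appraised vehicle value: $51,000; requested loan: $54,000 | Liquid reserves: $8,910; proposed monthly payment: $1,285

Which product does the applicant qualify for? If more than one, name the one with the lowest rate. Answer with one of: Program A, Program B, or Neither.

Total debts = (50 + 175 + 305 + 1,285 + 820 + 140) = 2,775; DTI = 2,775/6,700 = 41.4%.
LTV = 54,000/51,000 = 105.9%.
Reserves = 8,910/1,285 = 6.9 months.
Program A: score 816 ≥ 640; DTI 41.4% > 38%; LTV 105.9% > 97% → does not qualify.
Program B: score 816 ≥ 580; DTI 41.4% ≤ 43%; employment 28 ≥ 24 mo; reserves 6.9 ≥ 6 mo → qualifies.

Program B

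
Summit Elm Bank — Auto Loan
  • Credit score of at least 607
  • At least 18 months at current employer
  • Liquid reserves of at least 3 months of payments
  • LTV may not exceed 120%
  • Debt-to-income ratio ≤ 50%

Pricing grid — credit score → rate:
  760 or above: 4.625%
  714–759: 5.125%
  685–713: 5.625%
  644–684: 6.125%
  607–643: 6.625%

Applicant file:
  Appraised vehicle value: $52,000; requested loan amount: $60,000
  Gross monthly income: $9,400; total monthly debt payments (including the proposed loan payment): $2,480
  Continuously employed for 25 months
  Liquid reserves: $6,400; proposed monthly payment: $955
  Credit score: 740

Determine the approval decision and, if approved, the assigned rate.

Credit score 740 ≥ 607 (meets minimum)
DTI: 2,480 ÷ 9,400 = 26.4%, within the 50% cap
Loan-to-value = 60,000/52,000 = 115.4% — pass (120% max)
Reserves = 6,400/955 = 6.7 months ≥ 3
Employment 25 ≥ 18 months
All requirements met. Score 740 falls in the 714–759 tier → 5.125%.

Approved at 5.125%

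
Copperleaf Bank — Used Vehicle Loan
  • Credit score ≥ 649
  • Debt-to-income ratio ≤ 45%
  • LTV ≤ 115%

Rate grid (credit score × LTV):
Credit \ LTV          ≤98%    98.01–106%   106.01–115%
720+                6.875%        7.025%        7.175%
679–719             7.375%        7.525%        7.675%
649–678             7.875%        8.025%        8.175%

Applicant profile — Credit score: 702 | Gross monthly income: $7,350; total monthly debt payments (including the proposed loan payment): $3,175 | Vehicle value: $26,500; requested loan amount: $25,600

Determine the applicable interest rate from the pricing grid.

Credit score 702 ≥ 649; DTI = 3,175/7,350 = 43.2% ≤ 45%
LTV: 25,600 ÷ 26,500 = 96.6%, within 115% cap
Score 702 is in the 679–719 band; LTV 96.6% is in the ≤98% band → 7.375%.

7.375%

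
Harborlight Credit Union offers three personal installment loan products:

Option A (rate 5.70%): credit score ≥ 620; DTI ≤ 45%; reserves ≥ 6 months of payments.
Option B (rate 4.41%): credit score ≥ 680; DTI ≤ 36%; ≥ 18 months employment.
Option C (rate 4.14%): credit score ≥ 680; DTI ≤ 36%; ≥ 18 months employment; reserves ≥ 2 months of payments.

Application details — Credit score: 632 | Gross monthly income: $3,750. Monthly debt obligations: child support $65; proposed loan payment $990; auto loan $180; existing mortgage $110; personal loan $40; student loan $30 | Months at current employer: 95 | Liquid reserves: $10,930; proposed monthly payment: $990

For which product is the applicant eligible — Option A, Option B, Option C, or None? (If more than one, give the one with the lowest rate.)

Option A

Total debts = (65 + 990 + 180 + 110 + 40 + 30) = 1,415; DTI = 1,415/3,750 = 37.7%.
Reserves = 10,930/990 = 11.0 months.
Option A: score 632 ≥ 620; DTI 37.7% ≤ 45%; reserves 11.0 ≥ 6 mo → qualifies.
Option B: score 632 < 680; DTI 37.7% > 36%; employment 95 ≥ 18 mo → does not qualify.
Option C: score 632 < 680; DTI 37.7% > 36%; employment 95 ≥ 18 mo; reserves 11.0 ≥ 2 mo → does not qualify.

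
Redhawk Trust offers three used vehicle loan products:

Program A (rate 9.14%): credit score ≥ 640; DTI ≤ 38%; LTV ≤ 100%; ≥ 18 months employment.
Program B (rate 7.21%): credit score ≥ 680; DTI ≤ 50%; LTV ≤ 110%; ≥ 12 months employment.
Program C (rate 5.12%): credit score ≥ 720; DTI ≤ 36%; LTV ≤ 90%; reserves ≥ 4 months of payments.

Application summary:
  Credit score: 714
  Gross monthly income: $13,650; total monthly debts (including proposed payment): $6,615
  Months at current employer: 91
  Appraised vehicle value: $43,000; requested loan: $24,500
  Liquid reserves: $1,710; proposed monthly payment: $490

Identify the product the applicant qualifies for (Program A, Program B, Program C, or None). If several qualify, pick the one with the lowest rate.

Program B

DTI = 6,615/13,650 = 48.5%.
LTV = 24,500/43,000 = 57%.
Reserves = 1,710/490 = 3.5 months.
Program A: score 714 ≥ 640; DTI 48.5% > 38%; LTV 57% ≤ 100%; employment 91 ≥ 18 mo → does not qualify.
Program B: score 714 ≥ 680; DTI 48.5% ≤ 50%; LTV 57% ≤ 110%; employment 91 ≥ 12 mo → qualifies.
Program C: score 714 < 720; DTI 48.5% > 36%; LTV 57% ≤ 90%; reserves 3.5 < 4 mo → does not qualify.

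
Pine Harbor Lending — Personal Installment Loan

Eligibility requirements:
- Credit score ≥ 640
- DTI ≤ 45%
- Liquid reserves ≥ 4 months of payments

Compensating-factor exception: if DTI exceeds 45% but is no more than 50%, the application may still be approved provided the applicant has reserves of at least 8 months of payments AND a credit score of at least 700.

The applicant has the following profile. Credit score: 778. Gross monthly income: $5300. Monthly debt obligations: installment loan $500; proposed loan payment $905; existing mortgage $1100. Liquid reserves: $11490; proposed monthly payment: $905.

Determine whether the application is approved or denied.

Credit score 778 ≥ 640 (meets base)
Total debts = (500 + 905 + 1,100) = 2,505. DTI = 2,505/5,300 = 47.3% > 45% — standard DTI limit exceeded.
Reserves: 11,490 ÷ 905 = 12.7 months (meets 4-month minimum)
DTI 47.3% is within the 45%–50% exception band; checking compensating factors.
Override check — reserves: 12.7 mo (ok); score: 778 (ok).
Both override conditions satisfied; DTI exception granted.

Approved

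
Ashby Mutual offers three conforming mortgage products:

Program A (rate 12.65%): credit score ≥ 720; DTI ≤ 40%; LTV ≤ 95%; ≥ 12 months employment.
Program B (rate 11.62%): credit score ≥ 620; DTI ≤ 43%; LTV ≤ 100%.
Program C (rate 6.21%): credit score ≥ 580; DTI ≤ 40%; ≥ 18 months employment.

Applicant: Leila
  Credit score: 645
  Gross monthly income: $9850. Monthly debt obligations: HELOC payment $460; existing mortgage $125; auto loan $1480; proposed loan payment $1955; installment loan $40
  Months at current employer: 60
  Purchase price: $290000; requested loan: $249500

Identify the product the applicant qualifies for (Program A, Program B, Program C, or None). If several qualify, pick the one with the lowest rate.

Program B

Total debts = (460 + 125 + 1,480 + 1,955 + 40) = 4,060; DTI = 4,060/9,850 = 41.2%.
LTV = 249,500/290,000 = 86%.
Program A: score 645 < 720; DTI 41.2% > 40%; LTV 86% ≤ 95%; employment 60 ≥ 12 mo → does not qualify.
Program B: score 645 ≥ 620; DTI 41.2% ≤ 43%; LTV 86% ≤ 100% → qualifies.
Program C: score 645 ≥ 580; DTI 41.2% > 40%; employment 60 ≥ 18 mo → does not qualify.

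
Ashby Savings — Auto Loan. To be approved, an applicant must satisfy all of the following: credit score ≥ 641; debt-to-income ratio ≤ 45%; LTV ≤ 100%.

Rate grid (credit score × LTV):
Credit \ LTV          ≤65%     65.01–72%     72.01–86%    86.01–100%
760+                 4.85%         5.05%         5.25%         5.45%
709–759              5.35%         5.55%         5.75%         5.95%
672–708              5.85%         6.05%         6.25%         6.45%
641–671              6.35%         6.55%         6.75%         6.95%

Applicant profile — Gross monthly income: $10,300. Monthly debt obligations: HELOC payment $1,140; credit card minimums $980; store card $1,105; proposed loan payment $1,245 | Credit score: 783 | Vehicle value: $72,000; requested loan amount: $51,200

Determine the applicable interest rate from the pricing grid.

Credit score 783 ≥ 641; Total monthly debts = (1,140 + 980 + 1,105 + 1,245) = 4,470. DTI: 4,470 ÷ 10,300 = 43.4%, within the 45% cap
LTV = 51,200/72,000 = 71.1% ≤ 100%
Score 783 is in the 760+ band; LTV 71.1% is in the 65.01–72% band → 5.05%.

5.05%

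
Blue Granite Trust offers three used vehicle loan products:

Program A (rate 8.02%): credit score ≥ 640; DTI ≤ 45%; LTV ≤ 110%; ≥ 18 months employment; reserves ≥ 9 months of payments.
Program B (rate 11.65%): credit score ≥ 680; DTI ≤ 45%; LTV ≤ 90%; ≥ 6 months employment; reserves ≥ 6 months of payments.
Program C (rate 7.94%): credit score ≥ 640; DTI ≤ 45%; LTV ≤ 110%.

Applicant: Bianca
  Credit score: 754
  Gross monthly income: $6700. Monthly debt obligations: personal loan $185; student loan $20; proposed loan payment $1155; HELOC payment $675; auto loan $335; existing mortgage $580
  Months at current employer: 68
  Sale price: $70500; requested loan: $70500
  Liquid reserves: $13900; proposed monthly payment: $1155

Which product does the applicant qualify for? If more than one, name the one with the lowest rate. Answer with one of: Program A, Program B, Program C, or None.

Total debts = (185 + 20 + 1,155 + 675 + 335 + 580) = 2,950; DTI = 2,950/6,700 = 44%.
LTV = 70,500/70,500 = 100%.
Reserves = 13,900/1,155 = 12.0 months.
Program A: score 754 ≥ 640; DTI 44% ≤ 45%; LTV 100% ≤ 110%; employment 68 ≥ 18 mo; reserves 12.0 ≥ 9 mo → qualifies.
Program B: score 754 ≥ 680; DTI 44% ≤ 45%; LTV 100% > 90%; employment 68 ≥ 6 mo; reserves 12.0 ≥ 6 mo → does not qualify.
Program C: score 754 ≥ 640; DTI 44% ≤ 45%; LTV 100% ≤ 110% → qualifies.
Qualifying: Program A, Program C. Lowest rate is 7.94% → Program C.

Program C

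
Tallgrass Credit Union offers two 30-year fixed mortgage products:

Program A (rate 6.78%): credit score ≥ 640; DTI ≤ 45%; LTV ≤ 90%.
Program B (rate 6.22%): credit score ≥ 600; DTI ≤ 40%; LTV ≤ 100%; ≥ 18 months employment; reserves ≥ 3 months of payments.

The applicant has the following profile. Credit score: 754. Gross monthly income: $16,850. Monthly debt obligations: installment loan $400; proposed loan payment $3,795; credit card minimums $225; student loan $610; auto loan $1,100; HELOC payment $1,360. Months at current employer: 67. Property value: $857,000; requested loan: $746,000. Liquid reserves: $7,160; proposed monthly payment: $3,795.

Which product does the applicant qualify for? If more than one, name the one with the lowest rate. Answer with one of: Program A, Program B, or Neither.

Program A

Total debts = (400 + 3,795 + 225 + 610 + 1,100 + 1,360) = 7,490; DTI = 7,490/16,850 = 44.5%.
LTV = 746,000/857,000 = 87%.
Reserves = 7,160/3,795 = 1.9 months.
Program A: score 754 ≥ 640; DTI 44.5% ≤ 45%; LTV 87% ≤ 90% → qualifies.
Program B: score 754 ≥ 600; DTI 44.5% > 40%; LTV 87% ≤ 100%; employment 67 ≥ 18 mo; reserves 1.9 < 3 mo → does not qualify.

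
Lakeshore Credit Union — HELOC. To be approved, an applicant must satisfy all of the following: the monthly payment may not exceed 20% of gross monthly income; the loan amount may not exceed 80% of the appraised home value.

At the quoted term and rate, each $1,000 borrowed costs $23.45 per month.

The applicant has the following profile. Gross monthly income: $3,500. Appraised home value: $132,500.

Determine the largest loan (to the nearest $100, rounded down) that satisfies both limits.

Payment cap: 20% × $3,500 = $700/month.
At $23.45 per $1,000, that supports 700/23.45 × 1,000 ≈ $29,850 → $29,800.
LTV cap: 80% × $132,500 = $106,000 → $106,000.
Binding constraint: payment-to-income.

$29,800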